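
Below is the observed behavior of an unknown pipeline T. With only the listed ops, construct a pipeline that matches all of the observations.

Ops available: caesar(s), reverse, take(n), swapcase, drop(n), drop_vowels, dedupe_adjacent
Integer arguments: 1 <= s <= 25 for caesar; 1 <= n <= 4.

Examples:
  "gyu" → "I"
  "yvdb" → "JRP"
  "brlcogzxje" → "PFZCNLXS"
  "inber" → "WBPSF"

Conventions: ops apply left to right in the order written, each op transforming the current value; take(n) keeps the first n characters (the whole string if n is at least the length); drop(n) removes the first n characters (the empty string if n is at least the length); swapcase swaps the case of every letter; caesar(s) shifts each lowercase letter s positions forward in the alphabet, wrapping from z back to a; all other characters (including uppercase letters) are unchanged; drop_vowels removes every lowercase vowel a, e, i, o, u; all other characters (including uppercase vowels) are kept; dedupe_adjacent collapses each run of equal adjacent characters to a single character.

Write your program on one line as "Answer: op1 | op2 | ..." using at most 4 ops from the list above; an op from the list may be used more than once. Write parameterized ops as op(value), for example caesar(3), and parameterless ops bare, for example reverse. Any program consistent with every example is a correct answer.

caesar(2) | drop_vowels | caesar(12) | swapcase

Check, running the answer program on each example:
  "gyu" -> "iaw" -> "w" -> "i" -> "I"
  "yvdb" -> "axfd" -> "xfd" -> "jrp" -> "JRP"
  "brlcogzxje" -> "dtneqibzlg" -> "dtnqbzlg" -> "pfzcnlxs" -> "PFZCNLXS"
  "inber" -> "kpdgt" -> "kpdgt" -> "wbpsf" -> "WBPSF"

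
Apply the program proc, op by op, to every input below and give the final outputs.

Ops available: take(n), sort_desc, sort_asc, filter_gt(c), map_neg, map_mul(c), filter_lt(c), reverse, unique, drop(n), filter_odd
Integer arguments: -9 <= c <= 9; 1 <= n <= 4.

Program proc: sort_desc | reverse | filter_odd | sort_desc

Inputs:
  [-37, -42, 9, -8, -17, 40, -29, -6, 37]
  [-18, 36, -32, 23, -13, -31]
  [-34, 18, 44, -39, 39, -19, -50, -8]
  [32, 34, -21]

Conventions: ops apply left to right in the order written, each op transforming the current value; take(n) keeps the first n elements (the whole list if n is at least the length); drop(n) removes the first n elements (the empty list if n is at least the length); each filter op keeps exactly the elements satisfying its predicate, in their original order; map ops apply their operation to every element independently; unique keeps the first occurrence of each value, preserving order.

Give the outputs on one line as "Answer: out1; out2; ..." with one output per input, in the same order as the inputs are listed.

Execution, op by op:
  [-37, -42, 9, -8, -17, 40, -29, -6, 37] -> [40, 37, 9, -6, -8, -17, -29, -37, -42] -> [-42, -37, -29, -17, -8, -6, 9, 37, 40] -> [-37, -29, -17, 9, 37] -> [37, 9, -17, -29, -37]
  [-18, 36, -32, 23, -13, -31] -> [36, 23, -13, -18, -31, -32] -> [-32, -31, -18, -13, 23, 36] -> [-31, -13, 23] -> [23, -13, -31]
  [-34, 18, 44, -39, 39, -19, -50, -8] -> [44, 39, 18, -8, -19, -34, -39, -50] -> [-50, -39, -34, -19, -8, 18, 39, 44] -> [-39, -19, 39] -> [39, -19, -39]
  [32, 34, -21] -> [34, 32, -21] -> [-21, 32, 34] -> [-21] -> [-21]

[37, 9, -17, -29, -37]; [23, -13, -31]; [39, -19, -39]; [-21]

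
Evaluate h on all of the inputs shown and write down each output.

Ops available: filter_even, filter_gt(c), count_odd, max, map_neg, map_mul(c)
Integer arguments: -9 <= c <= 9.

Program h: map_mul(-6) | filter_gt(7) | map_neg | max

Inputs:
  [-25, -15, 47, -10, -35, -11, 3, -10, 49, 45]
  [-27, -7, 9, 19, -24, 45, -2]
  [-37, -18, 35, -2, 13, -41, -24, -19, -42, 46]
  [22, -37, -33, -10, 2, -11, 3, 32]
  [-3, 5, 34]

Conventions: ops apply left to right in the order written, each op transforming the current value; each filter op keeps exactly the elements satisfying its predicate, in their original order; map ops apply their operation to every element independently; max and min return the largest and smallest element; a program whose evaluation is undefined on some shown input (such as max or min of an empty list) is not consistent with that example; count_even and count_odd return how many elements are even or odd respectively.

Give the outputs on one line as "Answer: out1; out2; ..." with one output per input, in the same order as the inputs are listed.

-60; -12; -12; -60; -18

Execution, op by op:
  [-25, -15, 47, -10, -35, -11, 3, -10, 49, 45] -> [150, 90, -282, 60, 210, 66, -18, 60, -294, -270] -> [150, 90, 60, 210, 66, 60] -> [-150, -90, -60, -210, -66, -60] -> -60
  [-27, -7, 9, 19, -24, 45, -2] -> [162, 42, -54, -114, 144, -270, 12] -> [162, 42, 144, 12] -> [-162, -42, -144, -12] -> -12
  [-37, -18, 35, -2, 13, -41, -24, -19, -42, 46] -> [222, 108, -210, 12, -78, 246, 144, 114, 252, -276] -> [222, 108, 12, 246, 144, 114, 252] -> [-222, -108, -12, -246, -144, -114, -252] -> -12
  [22, -37, -33, -10, 2, -11, 3, 32] -> [-132, 222, 198, 60, -12, 66, -18, -192] -> [222, 198, 60, 66] -> [-222, -198, -60, -66] -> -60
  [-3, 5, 34] -> [18, -30, -204] -> [18] -> [-18] -> -18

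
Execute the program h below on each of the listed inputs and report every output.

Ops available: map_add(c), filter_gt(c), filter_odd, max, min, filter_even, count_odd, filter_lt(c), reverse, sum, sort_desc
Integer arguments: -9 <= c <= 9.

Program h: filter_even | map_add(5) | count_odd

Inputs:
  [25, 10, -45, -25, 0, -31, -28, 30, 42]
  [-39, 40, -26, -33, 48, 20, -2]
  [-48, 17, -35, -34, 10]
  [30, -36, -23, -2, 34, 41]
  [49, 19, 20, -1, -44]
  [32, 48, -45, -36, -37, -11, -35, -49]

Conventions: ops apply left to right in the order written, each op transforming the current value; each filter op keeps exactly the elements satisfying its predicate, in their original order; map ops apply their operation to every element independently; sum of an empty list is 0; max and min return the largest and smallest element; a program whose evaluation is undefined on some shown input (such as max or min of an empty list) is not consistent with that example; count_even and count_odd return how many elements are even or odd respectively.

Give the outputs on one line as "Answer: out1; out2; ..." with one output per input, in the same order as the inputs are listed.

Execution, op by op:
  [25, 10, -45, -25, 0, -31, -28, 30, 42] -> [10, 0, -28, 30, 42] -> [15, 5, -23, 35, 47] -> 5
  [-39, 40, -26, -33, 48, 20, -2] -> [40, -26, 48, 20, -2] -> [45, -21, 53, 25, 3] -> 5
  [-48, 17, -35, -34, 10] -> [-48, -34, 10] -> [-43, -29, 15] -> 3
  [30, -36, -23, -2, 34, 41] -> [30, -36, -2, 34] -> [35, -31, 3, 39] -> 4
  [49, 19, 20, -1, -44] -> [20, -44] -> [25, -39] -> 2
  [32, 48, -45, -36, -37, -11, -35, -49] -> [32, 48, -36] -> [37, 53, -31] -> 3

5; 5; 3; 4; 2; 3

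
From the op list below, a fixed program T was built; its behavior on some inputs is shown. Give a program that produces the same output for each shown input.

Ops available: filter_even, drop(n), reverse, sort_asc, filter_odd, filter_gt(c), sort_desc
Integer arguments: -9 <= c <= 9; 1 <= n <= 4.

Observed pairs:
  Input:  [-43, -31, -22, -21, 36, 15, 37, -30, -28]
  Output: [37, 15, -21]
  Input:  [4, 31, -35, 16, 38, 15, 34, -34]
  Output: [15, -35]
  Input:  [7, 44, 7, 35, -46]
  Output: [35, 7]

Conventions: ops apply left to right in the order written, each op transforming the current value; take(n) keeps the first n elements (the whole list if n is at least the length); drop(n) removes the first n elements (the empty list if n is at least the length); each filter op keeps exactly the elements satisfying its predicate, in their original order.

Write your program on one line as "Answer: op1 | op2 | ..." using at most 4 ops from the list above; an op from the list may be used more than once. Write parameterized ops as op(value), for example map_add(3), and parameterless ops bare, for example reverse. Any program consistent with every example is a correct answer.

drop(2) | filter_odd | sort_desc

Check, running the answer program on each example:
  [-43, -31, -22, -21, 36, 15, 37, -30, -28] -> [-22, -21, 36, 15, 37, -30, -28] -> [-21, 15, 37] -> [37, 15, -21]
  [4, 31, -35, 16, 38, 15, 34, -34] -> [-35, 16, 38, 15, 34, -34] -> [-35, 15] -> [15, -35]
  [7, 44, 7, 35, -46] -> [7, 35, -46] -> [7, 35] -> [35, 7]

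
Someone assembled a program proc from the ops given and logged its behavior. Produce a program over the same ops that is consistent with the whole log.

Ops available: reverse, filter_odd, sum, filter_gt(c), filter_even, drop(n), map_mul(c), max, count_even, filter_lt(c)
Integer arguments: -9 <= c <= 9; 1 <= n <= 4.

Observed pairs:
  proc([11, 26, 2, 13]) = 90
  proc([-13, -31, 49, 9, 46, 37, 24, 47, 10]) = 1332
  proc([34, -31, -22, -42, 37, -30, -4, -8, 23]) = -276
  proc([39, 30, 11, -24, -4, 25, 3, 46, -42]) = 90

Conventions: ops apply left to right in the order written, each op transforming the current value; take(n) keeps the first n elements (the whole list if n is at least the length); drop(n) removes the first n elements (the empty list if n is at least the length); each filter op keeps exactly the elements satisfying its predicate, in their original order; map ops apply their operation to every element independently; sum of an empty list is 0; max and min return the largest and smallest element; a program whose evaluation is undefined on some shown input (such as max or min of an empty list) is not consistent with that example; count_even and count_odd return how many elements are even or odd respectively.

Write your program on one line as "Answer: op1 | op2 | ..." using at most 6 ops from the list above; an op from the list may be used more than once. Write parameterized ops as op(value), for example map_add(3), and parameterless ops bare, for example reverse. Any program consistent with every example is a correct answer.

drop(2) | map_mul(-2) | reverse | map_mul(-3) | sum

Check, running the answer program on each example:
  [11, 26, 2, 13] -> [2, 13] -> [-4, -26] -> [-26, -4] -> [78, 12] -> 90
  [-13, -31, 49, 9, 46, 37, 24, 47, 10] -> [49, 9, 46, 37, 24, 47, 10] -> [-98, -18, -92, -74, -48, -94, -20] -> [-20, -94, -48, -74, -92, -18, -98] -> [60, 282, 144, 222, 276, 54, 294] -> 1332
  [34, -31, -22, -42, 37, -30, -4, -8, 23] -> [-22, -42, 37, -30, -4, -8, 23] -> [44, 84, -74, 60, 8, 16, -46] -> [-46, 16, 8, 60, -74, 84, 44] -> [138, -48, -24, -180, 222, -252, -132] -> -276
  [39, 30, 11, -24, -4, 25, 3, 46, -42] -> [11, -24, -4, 25, 3, 46, -42] -> [-22, 48, 8, -50, -6, -92, 84] -> [84, -92, -6, -50, 8, 48, -22] -> [-252, 276, 18, 150, -24, -144, 66] -> 90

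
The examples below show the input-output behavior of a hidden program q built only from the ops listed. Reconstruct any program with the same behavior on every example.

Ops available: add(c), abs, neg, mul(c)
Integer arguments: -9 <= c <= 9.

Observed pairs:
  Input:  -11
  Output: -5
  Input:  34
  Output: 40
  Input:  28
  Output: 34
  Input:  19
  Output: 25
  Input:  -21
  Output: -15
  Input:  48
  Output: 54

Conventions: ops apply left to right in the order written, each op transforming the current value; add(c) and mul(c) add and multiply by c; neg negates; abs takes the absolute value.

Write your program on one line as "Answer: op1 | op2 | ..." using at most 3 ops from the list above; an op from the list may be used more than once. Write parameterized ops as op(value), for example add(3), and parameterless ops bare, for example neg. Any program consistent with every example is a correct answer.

neg | add(-6) | neg

Check, running the answer program on each example:
  -11 -> 11 -> 5 -> -5
  34 -> -34 -> -40 -> 40
  28 -> -28 -> -34 -> 34
  19 -> -19 -> -25 -> 25
  -21 -> 21 -> 15 -> -15
  48 -> -48 -> -54 -> 54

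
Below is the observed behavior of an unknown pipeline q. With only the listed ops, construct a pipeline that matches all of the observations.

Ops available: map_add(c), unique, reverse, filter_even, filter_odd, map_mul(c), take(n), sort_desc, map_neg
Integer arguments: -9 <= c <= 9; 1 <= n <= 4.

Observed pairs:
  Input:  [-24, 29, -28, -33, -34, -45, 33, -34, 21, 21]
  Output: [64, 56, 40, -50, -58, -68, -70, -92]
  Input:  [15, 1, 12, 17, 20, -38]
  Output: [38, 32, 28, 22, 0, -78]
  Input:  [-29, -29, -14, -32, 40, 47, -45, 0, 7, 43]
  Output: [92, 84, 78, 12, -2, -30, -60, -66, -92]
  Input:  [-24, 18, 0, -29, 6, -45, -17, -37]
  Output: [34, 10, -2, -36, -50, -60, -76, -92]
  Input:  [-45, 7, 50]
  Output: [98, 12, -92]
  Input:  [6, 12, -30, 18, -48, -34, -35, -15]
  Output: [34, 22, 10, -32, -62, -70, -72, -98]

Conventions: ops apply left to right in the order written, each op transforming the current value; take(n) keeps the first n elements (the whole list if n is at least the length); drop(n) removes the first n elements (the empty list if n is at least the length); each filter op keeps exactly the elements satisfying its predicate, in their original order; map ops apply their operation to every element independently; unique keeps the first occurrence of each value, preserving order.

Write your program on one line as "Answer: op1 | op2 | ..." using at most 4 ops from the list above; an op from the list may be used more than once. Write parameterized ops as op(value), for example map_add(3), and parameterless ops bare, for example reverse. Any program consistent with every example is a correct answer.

map_add(-1) | map_mul(2) | unique | sort_desc

Check, running the answer program on each example:
  [-24, 29, -28, -33, -34, -45, 33, -34, 21, 21] -> [-25, 28, -29, -34, -35, -46, 32, -35, 20, 20] -> [-50, 56, -58, -68, -70, -92, 64, -70, 40, 40] -> [-50, 56, -58, -68, -70, -92, 64, 40] -> [64, 56, 40, -50, -58, -68, -70, -92]
  [15, 1, 12, 17, 20, -38] -> [14, 0, 11, 16, 19, -39] -> [28, 0, 22, 32, 38, -78] -> [28, 0, 22, 32, 38, -78] -> [38, 32, 28, 22, 0, -78]
  [-29, -29, -14, -32, 40, 47, -45, 0, 7, 43] -> [-30, -30, -15, -33, 39, 46, -46, -1, 6, 42] -> [-60, -60, -30, -66, 78, 92, -92, -2, 12, 84] -> [-60, -30, -66, 78, 92, -92, -2, 12, 84] -> [92, 84, 78, 12, -2, -30, -60, -66, -92]
  [-24, 18, 0, -29, 6, -45, -17, -37] -> [-25, 17, -1, -30, 5, -46, -18, -38] -> [-50, 34, -2, -60, 10, -92, -36, -76] -> [-50, 34, -2, -60, 10, -92, -36, -76] -> [34, 10, -2, -36, -50, -60, -76, -92]
  [-45, 7, 50] -> [-46, 6, 49] -> [-92, 12, 98] -> [-92, 12, 98] -> [98, 12, -92]
  [6, 12, -30, 18, -48, -34, -35, -15] -> [5, 11, -31, 17, -49, -35, -36, -16] -> [10, 22, -62, 34, -98, -70, -72, -32] -> [10, 22, -62, 34, -98, -70, -72, -32] -> [34, 22, 10, -32, -62, -70, -72, -98]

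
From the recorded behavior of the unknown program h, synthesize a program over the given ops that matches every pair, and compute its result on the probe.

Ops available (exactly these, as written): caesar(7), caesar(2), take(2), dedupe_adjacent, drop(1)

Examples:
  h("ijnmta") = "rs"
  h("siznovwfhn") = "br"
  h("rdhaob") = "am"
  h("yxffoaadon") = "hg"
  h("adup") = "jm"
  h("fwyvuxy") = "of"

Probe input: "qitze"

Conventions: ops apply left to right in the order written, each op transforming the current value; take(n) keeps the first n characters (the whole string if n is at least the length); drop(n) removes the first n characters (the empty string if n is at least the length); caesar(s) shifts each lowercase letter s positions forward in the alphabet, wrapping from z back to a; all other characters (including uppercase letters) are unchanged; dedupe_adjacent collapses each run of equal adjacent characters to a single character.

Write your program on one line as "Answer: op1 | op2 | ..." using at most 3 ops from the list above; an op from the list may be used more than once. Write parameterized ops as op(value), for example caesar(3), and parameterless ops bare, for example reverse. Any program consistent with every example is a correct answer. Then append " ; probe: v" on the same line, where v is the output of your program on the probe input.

caesar(7) | take(2) | caesar(2) ; probe: "zr"

Check, running the answer program on each example:
  "ijnmta" -> "pqutah" -> "pq" -> "rs"
  "siznovwfhn" -> "zpguvcdmou" -> "zp" -> "br"
  "rdhaob" -> "ykohvi" -> "yk" -> "am"
  "yxffoaadon" -> "femmvhhkvu" -> "fe" -> "hg"
  "adup" -> "hkbw" -> "hk" -> "jm"
  "fwyvuxy" -> "mdfcbef" -> "md" -> "of"
  probe: "qitze" -> "xpagl" -> "xp" -> "zr"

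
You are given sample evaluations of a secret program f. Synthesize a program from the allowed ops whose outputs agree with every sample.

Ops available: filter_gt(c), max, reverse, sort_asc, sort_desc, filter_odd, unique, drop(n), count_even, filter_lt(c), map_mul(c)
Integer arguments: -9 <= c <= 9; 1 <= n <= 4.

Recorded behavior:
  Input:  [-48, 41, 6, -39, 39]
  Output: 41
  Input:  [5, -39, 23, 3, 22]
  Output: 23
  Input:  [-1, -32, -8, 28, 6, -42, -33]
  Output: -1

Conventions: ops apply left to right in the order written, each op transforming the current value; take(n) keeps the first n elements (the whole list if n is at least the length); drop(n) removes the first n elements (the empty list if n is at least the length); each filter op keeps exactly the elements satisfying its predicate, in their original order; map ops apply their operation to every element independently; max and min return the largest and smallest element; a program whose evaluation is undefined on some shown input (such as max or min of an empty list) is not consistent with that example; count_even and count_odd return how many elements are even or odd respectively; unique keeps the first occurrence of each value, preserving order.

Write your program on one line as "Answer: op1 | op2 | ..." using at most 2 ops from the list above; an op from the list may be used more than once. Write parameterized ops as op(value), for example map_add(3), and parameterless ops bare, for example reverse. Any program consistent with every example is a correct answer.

filter_odd | max

Check, running the answer program on each example:
  [-48, 41, 6, -39, 39] -> [41, -39, 39] -> 41
  [5, -39, 23, 3, 22] -> [5, -39, 23, 3] -> 23
  [-1, -32, -8, 28, 6, -42, -33] -> [-1, -33] -> -1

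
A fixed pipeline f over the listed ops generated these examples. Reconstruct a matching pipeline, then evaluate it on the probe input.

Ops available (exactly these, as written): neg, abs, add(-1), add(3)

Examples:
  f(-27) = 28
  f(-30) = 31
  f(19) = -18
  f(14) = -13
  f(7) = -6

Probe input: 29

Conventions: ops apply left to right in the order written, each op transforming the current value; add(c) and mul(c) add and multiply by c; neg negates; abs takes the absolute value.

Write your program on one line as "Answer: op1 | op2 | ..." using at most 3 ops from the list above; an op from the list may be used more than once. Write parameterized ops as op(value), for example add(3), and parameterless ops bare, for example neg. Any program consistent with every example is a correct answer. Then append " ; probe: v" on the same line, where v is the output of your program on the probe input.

add(-1) | neg ; probe: -28

Check, running the answer program on each example:
  -27 -> -28 -> 28
  -30 -> -31 -> 31
  19 -> 18 -> -18
  14 -> 13 -> -13
  7 -> 6 -> -6
  probe: 29 -> 28 -> -28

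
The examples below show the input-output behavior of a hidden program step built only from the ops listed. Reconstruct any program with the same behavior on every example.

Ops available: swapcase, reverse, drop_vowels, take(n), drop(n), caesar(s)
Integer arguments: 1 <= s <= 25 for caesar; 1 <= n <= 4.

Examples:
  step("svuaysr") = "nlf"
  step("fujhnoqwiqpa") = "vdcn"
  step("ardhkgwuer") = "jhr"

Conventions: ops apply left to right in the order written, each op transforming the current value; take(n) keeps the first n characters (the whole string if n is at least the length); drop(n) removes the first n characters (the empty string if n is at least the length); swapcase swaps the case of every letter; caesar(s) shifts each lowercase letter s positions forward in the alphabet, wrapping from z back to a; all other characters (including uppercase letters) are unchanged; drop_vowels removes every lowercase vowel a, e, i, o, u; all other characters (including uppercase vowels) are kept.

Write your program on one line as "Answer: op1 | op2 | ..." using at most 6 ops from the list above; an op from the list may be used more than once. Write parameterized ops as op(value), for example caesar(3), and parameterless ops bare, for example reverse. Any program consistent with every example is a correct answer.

reverse | take(4) | caesar(2) | caesar(11) | drop_vowels | reverse

Check, running the answer program on each example:
  "svuaysr" -> "rsyauvs" -> "rsya" -> "tuac" -> "efln" -> "fln" -> "nlf"
  "fujhnoqwiqpa" -> "apqiwqonhjuf" -> "apqi" -> "crsk" -> "ncdv" -> "ncdv" -> "vdcn"
  "ardhkgwuer" -> "reuwgkhdra" -> "reuw" -> "tgwy" -> "erhj" -> "rhj" -> "jhr"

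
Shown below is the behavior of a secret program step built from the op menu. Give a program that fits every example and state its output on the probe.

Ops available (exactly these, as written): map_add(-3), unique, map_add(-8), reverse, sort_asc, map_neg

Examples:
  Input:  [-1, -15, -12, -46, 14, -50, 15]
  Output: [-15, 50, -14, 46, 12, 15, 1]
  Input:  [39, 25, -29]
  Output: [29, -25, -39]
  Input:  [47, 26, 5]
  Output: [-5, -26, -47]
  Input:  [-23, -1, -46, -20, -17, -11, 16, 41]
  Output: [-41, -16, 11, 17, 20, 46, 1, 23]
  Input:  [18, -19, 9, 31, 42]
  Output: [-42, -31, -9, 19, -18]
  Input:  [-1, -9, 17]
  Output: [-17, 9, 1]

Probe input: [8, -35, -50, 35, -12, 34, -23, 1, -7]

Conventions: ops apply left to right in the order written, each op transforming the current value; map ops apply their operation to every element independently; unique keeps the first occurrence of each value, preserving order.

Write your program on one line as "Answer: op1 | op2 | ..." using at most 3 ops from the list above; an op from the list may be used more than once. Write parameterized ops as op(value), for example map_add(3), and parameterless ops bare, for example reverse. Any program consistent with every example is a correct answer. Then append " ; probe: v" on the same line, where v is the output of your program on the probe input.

map_neg | reverse ; probe: [7, -1, 23, -34, 12, -35, 50, 35, -8]

Check, running the answer program on each example:
  [-1, -15, -12, -46, 14, -50, 15] -> [1, 15, 12, 46, -14, 50, -15] -> [-15, 50, -14, 46, 12, 15, 1]
  [39, 25, -29] -> [-39, -25, 29] -> [29, -25, -39]
  [47, 26, 5] -> [-47, -26, -5] -> [-5, -26, -47]
  [-23, -1, -46, -20, -17, -11, 16, 41] -> [23, 1, 46, 20, 17, 11, -16, -41] -> [-41, -16, 11, 17, 20, 46, 1, 23]
  [18, -19, 9, 31, 42] -> [-18, 19, -9, -31, -42] -> [-42, -31, -9, 19, -18]
  [-1, -9, 17] -> [1, 9, -17] -> [-17, 9, 1]
  probe: [8, -35, -50, 35, -12, 34, -23, 1, -7] -> [-8, 35, 50, -35, 12, -34, 23, -1, 7] -> [7, -1, 23, -34, 12, -35, 50, 35, -8]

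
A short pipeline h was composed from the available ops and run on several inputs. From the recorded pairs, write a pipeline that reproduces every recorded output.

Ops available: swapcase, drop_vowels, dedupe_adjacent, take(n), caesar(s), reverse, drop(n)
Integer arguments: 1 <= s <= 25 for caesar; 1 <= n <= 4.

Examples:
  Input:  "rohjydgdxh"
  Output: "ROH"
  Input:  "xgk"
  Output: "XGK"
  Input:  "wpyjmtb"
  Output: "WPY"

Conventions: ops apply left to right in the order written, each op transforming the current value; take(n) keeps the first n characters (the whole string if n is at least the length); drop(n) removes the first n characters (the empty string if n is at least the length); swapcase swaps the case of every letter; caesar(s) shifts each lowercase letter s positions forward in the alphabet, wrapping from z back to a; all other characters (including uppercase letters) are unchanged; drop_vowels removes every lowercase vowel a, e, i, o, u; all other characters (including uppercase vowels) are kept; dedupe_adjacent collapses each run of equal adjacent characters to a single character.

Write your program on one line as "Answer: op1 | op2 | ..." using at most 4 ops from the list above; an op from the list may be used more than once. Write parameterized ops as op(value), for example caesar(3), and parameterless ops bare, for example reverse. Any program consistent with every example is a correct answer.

take(4) | take(3) | swapcase

Check, running the answer program on each example:
  "rohjydgdxh" -> "rohj" -> "roh" -> "ROH"
  "xgk" -> "xgk" -> "xgk" -> "XGK"
  "wpyjmtb" -> "wpyj" -> "wpy" -> "WPY"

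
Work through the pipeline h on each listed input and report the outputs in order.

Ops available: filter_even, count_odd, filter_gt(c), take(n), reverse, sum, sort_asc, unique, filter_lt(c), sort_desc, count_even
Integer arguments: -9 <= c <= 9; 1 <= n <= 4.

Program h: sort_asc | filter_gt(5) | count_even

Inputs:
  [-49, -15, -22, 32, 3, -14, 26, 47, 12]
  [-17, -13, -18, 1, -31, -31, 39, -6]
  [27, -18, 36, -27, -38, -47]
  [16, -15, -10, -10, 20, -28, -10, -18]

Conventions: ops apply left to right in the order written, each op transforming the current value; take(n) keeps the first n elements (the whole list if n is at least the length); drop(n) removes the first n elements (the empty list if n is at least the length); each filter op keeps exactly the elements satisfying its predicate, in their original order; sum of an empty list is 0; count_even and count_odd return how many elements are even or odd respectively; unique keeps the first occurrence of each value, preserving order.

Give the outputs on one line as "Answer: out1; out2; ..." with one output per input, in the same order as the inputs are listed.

3; 0; 1; 2

Execution, op by op:
  [-49, -15, -22, 32, 3, -14, 26, 47, 12] -> [-49, -22, -15, -14, 3, 12, 26, 32, 47] -> [12, 26, 32, 47] -> 3
  [-17, -13, -18, 1, -31, -31, 39, -6] -> [-31, -31, -18, -17, -13, -6, 1, 39] -> [39] -> 0
  [27, -18, 36, -27, -38, -47] -> [-47, -38, -27, -18, 27, 36] -> [27, 36] -> 1
  [16, -15, -10, -10, 20, -28, -10, -18] -> [-28, -18, -15, -10, -10, -10, 16, 20] -> [16, 20] -> 2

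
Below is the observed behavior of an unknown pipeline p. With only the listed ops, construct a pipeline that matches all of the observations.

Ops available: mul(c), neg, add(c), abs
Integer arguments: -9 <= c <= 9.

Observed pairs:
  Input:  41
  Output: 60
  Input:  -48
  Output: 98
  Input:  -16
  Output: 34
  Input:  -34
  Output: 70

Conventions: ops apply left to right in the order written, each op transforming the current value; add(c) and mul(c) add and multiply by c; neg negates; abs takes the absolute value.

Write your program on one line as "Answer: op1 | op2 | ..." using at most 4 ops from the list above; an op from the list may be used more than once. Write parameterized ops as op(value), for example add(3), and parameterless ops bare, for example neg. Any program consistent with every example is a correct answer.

add(-6) | abs | add(-5) | mul(2)

Check, running the answer program on each example:
  41 -> 35 -> 35 -> 30 -> 60
  -48 -> -54 -> 54 -> 49 -> 98
  -16 -> -22 -> 22 -> 17 -> 34
  -34 -> -40 -> 40 -> 35 -> 70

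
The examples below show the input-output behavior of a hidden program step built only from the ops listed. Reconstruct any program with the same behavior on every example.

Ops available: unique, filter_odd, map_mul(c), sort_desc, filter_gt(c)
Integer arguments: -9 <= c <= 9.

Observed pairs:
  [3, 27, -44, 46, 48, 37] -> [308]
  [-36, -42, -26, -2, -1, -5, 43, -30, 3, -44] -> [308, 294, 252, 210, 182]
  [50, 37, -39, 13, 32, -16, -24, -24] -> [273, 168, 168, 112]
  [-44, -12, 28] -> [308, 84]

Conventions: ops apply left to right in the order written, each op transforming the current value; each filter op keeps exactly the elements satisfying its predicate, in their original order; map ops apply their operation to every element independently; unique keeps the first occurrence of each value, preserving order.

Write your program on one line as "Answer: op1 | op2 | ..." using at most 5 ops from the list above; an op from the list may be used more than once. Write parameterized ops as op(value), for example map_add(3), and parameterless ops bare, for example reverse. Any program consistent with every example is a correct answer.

map_mul(-1) | filter_gt(-1) | filter_gt(6) | map_mul(7) | sort_desc

Check, running the answer program on each example:
  [3, 27, -44, 46, 48, 37] -> [-3, -27, 44, -46, -48, -37] -> [44] -> [44] -> [308] -> [308]
  [-36, -42, -26, -2, -1, -5, 43, -30, 3, -44] -> [36, 42, 26, 2, 1, 5, -43, 30, -3, 44] -> [36, 42, 26, 2, 1, 5, 30, 44] -> [36, 42, 26, 30, 44] -> [252, 294, 182, 210, 308] -> [308, 294, 252, 210, 182]
  [50, 37, -39, 13, 32, -16, -24, -24] -> [-50, -37, 39, -13, -32, 16, 24, 24] -> [39, 16, 24, 24] -> [39, 16, 24, 24] -> [273, 112, 168, 168] -> [273, 168, 168, 112]
  [-44, -12, 28] -> [44, 12, -28] -> [44, 12] -> [44, 12] -> [308, 84] -> [308, 84]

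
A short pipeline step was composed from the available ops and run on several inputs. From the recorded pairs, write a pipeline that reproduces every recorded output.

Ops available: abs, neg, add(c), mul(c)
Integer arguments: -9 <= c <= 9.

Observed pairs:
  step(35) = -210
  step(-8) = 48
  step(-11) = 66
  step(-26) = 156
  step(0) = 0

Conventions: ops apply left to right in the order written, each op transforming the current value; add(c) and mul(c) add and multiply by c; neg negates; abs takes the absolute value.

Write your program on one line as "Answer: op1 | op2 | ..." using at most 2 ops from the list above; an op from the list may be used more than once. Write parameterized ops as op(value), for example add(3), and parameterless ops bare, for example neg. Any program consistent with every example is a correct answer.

neg | mul(6)

Check, running the answer program on each example:
  35 -> -35 -> -210
  -8 -> 8 -> 48
  -11 -> 11 -> 66
  -26 -> 26 -> 156
  0 -> 0 -> 0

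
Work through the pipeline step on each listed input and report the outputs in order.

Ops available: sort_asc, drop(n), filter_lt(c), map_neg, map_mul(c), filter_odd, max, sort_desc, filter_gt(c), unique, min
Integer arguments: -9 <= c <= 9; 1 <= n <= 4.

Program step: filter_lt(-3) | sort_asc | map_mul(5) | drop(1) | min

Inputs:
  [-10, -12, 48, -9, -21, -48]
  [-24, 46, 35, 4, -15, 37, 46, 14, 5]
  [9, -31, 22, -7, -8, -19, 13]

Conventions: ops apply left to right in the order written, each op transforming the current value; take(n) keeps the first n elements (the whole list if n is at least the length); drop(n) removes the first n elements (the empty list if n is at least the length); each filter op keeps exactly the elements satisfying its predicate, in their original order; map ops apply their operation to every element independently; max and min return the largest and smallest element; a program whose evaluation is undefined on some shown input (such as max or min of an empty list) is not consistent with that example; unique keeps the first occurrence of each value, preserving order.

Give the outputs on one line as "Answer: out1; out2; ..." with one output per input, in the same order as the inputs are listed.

-105; -75; -95

Execution, op by op:
  [-10, -12, 48, -9, -21, -48] -> [-10, -12, -9, -21, -48] -> [-48, -21, -12, -10, -9] -> [-240, -105, -60, -50, -45] -> [-105, -60, -50, -45] -> -105
  [-24, 46, 35, 4, -15, 37, 46, 14, 5] -> [-24, -15] -> [-24, -15] -> [-120, -75] -> [-75] -> -75
  [9, -31, 22, -7, -8, -19, 13] -> [-31, -7, -8, -19] -> [-31, -19, -8, -7] -> [-155, -95, -40, -35] -> [-95, -40, -35] -> -95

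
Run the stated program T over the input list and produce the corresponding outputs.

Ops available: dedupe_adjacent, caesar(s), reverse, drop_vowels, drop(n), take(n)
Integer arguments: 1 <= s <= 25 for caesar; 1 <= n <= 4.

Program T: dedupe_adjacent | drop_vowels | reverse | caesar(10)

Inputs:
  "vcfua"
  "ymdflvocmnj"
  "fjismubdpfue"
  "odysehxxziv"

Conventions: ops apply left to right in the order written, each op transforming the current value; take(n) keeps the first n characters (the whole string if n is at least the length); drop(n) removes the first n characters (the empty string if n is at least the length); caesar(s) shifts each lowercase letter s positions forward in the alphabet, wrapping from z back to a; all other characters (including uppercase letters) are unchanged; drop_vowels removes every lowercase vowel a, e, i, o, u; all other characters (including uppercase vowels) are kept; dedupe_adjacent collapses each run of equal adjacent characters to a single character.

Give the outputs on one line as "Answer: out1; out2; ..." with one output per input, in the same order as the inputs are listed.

Execution, op by op:
  "vcfua" -> "vcfua" -> "vcf" -> "fcv" -> "pmf"
  "ymdflvocmnj" -> "ymdflvocmnj" -> "ymdflvcmnj" -> "jnmcvlfdmy" -> "txwmfvpnwi"
  "fjismubdpfue" -> "fjismubdpfue" -> "fjsmbdpf" -> "fpdbmsjf" -> "pznlwctp"
  "odysehxxziv" -> "odysehxziv" -> "dyshxzv" -> "vzxhsyd" -> "fjhrcin"

"pmf"; "txwmfvpnwi"; "pznlwctp"; "fjhrcin"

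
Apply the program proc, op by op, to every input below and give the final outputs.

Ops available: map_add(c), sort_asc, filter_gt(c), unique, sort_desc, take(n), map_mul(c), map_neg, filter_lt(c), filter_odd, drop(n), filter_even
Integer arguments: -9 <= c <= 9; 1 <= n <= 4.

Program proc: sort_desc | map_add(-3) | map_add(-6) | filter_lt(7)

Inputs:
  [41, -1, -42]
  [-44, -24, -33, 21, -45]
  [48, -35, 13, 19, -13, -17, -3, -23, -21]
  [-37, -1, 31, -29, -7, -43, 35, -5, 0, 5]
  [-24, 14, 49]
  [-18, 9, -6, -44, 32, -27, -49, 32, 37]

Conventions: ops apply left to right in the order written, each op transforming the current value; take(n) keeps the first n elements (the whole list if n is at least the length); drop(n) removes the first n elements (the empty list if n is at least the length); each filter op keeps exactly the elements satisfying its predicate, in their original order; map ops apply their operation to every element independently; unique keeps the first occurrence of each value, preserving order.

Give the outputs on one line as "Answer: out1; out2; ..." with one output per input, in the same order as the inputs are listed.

[-10, -51]; [-33, -42, -53, -54]; [4, -12, -22, -26, -30, -32, -44]; [-4, -9, -10, -14, -16, -38, -46, -52]; [5, -33]; [0, -15, -27, -36, -53, -58]

Execution, op by op:
  [41, -1, -42] -> [41, -1, -42] -> [38, -4, -45] -> [32, -10, -51] -> [-10, -51]
  [-44, -24, -33, 21, -45] -> [21, -24, -33, -44, -45] -> [18, -27, -36, -47, -48] -> [12, -33, -42, -53, -54] -> [-33, -42, -53, -54]
  [48, -35, 13, 19, -13, -17, -3, -23, -21] -> [48, 19, 13, -3, -13, -17, -21, -23, -35] -> [45, 16, 10, -6, -16, -20, -24, -26, -38] -> [39, 10, 4, -12, -22, -26, -30, -32, -44] -> [4, -12, -22, -26, -30, -32, -44]
  [-37, -1, 31, -29, -7, -43, 35, -5, 0, 5] -> [35, 31, 5, 0, -1, -5, -7, -29, -37, -43] -> [32, 28, 2, -3, -4, -8, -10, -32, -40, -46] -> [26, 22, -4, -9, -10, -14, -16, -38, -46, -52] -> [-4, -9, -10, -14, -16, -38, -46, -52]
  [-24, 14, 49] -> [49, 14, -24] -> [46, 11, -27] -> [40, 5, -33] -> [5, -33]
  [-18, 9, -6, -44, 32, -27, -49, 32, 37] -> [37, 32, 32, 9, -6, -18, -27, -44, -49] -> [34, 29, 29, 6, -9, -21, -30, -47, -52] -> [28, 23, 23, 0, -15, -27, -36, -53, -58] -> [0, -15, -27, -36, -53, -58]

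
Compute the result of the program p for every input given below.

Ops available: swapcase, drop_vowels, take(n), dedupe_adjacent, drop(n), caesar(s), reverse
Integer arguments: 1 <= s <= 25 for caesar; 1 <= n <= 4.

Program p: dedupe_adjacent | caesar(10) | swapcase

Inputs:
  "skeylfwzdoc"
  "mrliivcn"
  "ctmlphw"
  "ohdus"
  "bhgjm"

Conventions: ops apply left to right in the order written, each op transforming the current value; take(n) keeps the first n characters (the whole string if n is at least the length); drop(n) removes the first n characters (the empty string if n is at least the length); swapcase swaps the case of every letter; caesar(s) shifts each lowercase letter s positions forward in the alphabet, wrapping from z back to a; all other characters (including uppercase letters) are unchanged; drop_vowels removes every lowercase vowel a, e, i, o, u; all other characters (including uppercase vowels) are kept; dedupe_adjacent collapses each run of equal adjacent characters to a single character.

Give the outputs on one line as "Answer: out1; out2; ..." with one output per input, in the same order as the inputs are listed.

Execution, op by op:
  "skeylfwzdoc" -> "skeylfwzdoc" -> "cuoivpgjnym" -> "CUOIVPGJNYM"
  "mrliivcn" -> "mrlivcn" -> "wbvsfmx" -> "WBVSFMX"
  "ctmlphw" -> "ctmlphw" -> "mdwvzrg" -> "MDWVZRG"
  "ohdus" -> "ohdus" -> "yrnec" -> "YRNEC"
  "bhgjm" -> "bhgjm" -> "lrqtw" -> "LRQTW"

"CUOIVPGJNYM"; "WBVSFMX"; "MDWVZRG"; "YRNEC"; "LRQTW"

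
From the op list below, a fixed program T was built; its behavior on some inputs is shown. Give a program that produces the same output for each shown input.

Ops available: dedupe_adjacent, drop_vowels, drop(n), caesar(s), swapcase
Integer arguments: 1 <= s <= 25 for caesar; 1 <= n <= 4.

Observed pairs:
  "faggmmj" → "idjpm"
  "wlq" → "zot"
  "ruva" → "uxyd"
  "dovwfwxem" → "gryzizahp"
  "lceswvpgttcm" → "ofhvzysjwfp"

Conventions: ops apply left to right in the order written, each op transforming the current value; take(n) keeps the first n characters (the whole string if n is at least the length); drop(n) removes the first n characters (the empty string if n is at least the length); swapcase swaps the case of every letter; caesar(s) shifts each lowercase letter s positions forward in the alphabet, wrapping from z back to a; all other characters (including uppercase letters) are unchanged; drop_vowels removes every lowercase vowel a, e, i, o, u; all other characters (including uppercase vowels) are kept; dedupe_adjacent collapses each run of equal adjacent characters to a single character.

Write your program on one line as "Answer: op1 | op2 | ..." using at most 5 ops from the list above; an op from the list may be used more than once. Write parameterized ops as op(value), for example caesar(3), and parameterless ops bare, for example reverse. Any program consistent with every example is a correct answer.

caesar(24) | caesar(22) | dedupe_adjacent | caesar(9)

Check, running the answer program on each example:
  "faggmmj" -> "dyeekkh" -> "zuaaggd" -> "zuagd" -> "idjpm"
  "wlq" -> "ujo" -> "qfk" -> "qfk" -> "zot"
  "ruva" -> "psty" -> "lopu" -> "lopu" -> "uxyd"
  "dovwfwxem" -> "bmtuduvck" -> "xipqzqryg" -> "xipqzqryg" -> "gryzizahp"
  "lceswvpgttcm" -> "jacqutnerrak" -> "fwymqpjannwg" -> "fwymqpjanwg" -> "ofhvzysjwfp"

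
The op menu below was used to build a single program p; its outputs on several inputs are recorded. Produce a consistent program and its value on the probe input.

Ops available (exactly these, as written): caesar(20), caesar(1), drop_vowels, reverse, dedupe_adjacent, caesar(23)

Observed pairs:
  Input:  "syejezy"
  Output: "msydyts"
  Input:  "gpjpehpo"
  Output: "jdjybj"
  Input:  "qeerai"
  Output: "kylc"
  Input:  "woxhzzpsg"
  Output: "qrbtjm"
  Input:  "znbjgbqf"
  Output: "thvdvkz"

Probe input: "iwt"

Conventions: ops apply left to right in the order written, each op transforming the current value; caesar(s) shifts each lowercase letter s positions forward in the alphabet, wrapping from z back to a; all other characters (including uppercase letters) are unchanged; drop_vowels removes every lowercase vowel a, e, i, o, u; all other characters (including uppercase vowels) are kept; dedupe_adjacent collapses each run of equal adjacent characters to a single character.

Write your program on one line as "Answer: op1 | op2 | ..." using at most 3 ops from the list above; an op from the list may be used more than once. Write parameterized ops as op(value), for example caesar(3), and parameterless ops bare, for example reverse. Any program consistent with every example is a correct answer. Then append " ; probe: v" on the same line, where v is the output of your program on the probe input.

caesar(20) | drop_vowels | dedupe_adjacent ; probe: "cqn"

Check, running the answer program on each example:
  "syejezy" -> "msydyts" -> "msydyts" -> "msydyts"
  "gpjpehpo" -> "ajdjybji" -> "jdjybj" -> "jdjybj"
  "qeerai" -> "kyyluc" -> "kyylc" -> "kylc"
  "woxhzzpsg" -> "qirbttjma" -> "qrbttjm" -> "qrbtjm"
  "znbjgbqf" -> "thvdavkz" -> "thvdvkz" -> "thvdvkz"
  probe: "iwt" -> "cqn" -> "cqn" -> "cqn"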